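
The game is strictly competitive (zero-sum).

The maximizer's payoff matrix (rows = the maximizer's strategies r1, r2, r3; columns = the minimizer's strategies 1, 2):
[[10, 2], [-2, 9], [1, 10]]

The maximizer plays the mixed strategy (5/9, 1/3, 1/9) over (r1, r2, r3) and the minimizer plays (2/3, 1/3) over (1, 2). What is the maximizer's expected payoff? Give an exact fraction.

Against (2/3, 1/3), each row's expected payoff is r1: 22/3; r2: 5/3; r3: 4.
Taking the (5/9, 1/3, 1/9)-weighted average: (5/9)·(22/3) + (1/3)·(5/3) + (1/9)·(4) = 137/27.

137/27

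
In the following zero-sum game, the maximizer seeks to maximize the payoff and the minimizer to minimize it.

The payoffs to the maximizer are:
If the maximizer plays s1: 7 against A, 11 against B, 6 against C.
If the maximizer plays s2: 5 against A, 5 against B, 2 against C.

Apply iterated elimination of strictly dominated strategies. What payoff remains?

Column B is strictly dominated by C for the minimizer (6<11, 2<5); eliminate B.
Column A is strictly dominated by C for the minimizer (6<7, 2<5); eliminate A.
Row s2 is strictly dominated by row s1 (6>2); eliminate s2.
Only (s1, C) remains, with payoff 6.

6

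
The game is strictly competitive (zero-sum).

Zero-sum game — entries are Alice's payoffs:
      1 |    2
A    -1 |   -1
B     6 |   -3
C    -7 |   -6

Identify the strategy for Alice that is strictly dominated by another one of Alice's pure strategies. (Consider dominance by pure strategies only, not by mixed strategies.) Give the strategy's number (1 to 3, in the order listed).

Compare C with A: -1 > -7, -1 > -6.
So A strictly dominates C for Alice; C is strictly dominated.

3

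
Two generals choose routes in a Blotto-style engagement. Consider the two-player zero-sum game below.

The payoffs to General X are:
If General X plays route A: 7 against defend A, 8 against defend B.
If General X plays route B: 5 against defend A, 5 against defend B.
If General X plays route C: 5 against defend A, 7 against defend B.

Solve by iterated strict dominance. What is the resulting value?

Row route B is strictly dominated by row route A (7>5, 8>5); eliminate route B.
Column defend B is strictly dominated by defend A for General Y (7<8, 5<7); eliminate defend B.
Row route C is strictly dominated by row route A (7>5); eliminate route C.
Only (route A, defend A) remains, with payoff 7.

7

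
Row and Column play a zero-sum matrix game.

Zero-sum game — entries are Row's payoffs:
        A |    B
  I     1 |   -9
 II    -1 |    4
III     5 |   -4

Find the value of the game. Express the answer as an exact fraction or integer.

8/7

Row I is strictly dominated by row III, so Row never plays it.
The remaining 2×2 game on (II, III) × (A, B) has no saddle point. Let Row play II with probability p; indifference gives −p + 5(1−p) = 4p − 4(1−p), so p = 9/14.
Similarly Column's optimal q on A is 4/7, and the value is -1·(4/7) + (4)·(3/7) = 8/7.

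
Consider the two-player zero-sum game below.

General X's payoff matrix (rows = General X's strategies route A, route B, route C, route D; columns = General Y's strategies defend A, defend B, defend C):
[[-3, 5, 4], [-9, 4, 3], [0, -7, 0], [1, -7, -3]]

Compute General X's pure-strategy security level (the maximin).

-3

The worst-case payoff for each row is route A: -3, route B: -9, route C: -7, route D: -7.
The best of these is -3.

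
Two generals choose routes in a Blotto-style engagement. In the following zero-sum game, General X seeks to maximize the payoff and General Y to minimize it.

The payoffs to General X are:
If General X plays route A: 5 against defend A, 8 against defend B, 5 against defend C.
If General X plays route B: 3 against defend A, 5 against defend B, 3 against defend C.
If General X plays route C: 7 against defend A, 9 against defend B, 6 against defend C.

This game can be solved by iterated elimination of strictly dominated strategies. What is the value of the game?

6

Column defend B is strictly dominated by defend A for General Y (5<8, 3<5, 7<9); eliminate defend B.
Row route B is strictly dominated by row route A (5>3, 5>3); eliminate route B.
Row route A is strictly dominated by row route C (7>5, 6>5); eliminate route A.
Column defend A is strictly dominated by defend C for General Y (6<7); eliminate defend A.
Only (route C, defend C) remains, with payoff 6.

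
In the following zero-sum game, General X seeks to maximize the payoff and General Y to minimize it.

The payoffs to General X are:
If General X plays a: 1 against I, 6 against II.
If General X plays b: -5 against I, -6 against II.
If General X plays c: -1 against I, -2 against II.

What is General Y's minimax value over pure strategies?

The worst case (largest entry) in each column is I: 1, II: 6.
The best (smallest) of these is 1.

1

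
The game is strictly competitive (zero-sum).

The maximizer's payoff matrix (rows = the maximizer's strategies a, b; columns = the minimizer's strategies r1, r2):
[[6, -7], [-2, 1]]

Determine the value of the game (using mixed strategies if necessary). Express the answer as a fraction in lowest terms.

Row minima are -7 and -2, so the maximizer's maximin is -2; column maxima are 6 and 1, so the minimizer's minimax is 1. These differ, so the equilibrium is in mixed strategies.
Let the maximizer play a with probability p. The minimizer is indifferent when 6p − 2(1−p) = −7p + (1−p), giving p = 3/16.
Let the minimizer play r1 with probability q. The maximizer is indifferent when 6q − 7(1−q) = −2q + (1−q), giving q = 1/2.
The value is 6·(1/2) + (-7)·(1/2) = -1/2.

-1/2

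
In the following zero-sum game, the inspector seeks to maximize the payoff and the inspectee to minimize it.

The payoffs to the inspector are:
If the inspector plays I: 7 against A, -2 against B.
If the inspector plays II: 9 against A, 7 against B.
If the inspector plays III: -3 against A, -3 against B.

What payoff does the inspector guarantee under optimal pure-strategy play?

7

Row minima: -2, 7, -3 → the inspector's maximin is 7.
Column maxima: 9, 7 → the inspectee's minimax is 7.
They coincide at (II, B), so the value is 7.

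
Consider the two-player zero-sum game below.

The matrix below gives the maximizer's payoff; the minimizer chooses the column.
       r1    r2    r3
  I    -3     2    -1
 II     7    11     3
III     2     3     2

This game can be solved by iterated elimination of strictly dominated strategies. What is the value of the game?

3

Row III is strictly dominated by row II (7>2, 11>3, 3>2); eliminate III.
Column r2 is strictly dominated by r1 for the minimizer (-3<2, 7<11); eliminate r2.
Row I is strictly dominated by row II (7>-3, 3>-1); eliminate I.
Column r1 is strictly dominated by r3 for the minimizer (3<7); eliminate r1.
Only (II, r3) remains, with payoff 3.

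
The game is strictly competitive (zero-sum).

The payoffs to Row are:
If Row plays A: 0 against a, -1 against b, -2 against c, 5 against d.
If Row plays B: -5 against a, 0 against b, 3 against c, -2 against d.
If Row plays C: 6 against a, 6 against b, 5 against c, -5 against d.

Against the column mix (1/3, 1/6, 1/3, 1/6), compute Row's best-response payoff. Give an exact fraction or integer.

A: (0)·(1/3) + (-1)·(1/6) + (-2)·(1/3) + (5)·(1/6) = 0.
B: (-5)·(1/3) + (0)·(1/6) + (3)·(1/3) + (-2)·(1/6) = -1.
C: (6)·(1/3) + (6)·(1/6) + (5)·(1/3) + (-5)·(1/6) = 23/6.
The best pure response is C with expected payoff 23/6.

23/6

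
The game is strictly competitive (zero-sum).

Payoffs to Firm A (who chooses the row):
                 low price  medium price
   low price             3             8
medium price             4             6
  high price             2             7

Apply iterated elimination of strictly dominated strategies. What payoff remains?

4

Column medium price is strictly dominated by low price for Firm B (3<8, 4<6, 2<7); eliminate medium price.
Row low price is strictly dominated by row medium price (4>3); eliminate low price.
Row high price is strictly dominated by row medium price (4>2); eliminate high price.
Only (medium price, low price) remains, with payoff 4.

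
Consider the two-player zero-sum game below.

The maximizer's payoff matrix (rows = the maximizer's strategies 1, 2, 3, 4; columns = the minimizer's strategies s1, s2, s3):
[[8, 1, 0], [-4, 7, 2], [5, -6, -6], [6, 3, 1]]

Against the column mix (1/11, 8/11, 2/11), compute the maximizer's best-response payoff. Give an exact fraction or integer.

1: (8)·(1/11) + (1)·(8/11) + (0)·(2/11) = 16/11.
2: (-4)·(1/11) + (7)·(8/11) + (2)·(2/11) = 56/11.
3: (5)·(1/11) + (-6)·(8/11) + (-6)·(2/11) = -5.
4: (6)·(1/11) + (3)·(8/11) + (1)·(2/11) = 32/11.
The best pure response is 2 with expected payoff 56/11.

56/11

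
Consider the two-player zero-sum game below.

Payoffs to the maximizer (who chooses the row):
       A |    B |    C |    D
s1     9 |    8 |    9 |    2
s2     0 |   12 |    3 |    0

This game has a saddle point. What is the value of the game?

Row minima: 2, 0 → the maximizer's maximin is 2.
Column maxima: 9, 12, 9, 2 → the minimizer's minimax is 2.
They coincide at (s1, D), so the value is 2.

2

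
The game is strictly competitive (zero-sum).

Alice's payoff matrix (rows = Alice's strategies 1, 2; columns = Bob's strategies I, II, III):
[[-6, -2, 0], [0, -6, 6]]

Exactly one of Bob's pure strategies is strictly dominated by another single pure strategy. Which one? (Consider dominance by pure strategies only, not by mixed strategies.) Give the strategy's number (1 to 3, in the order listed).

3

Bob prefers columns that give Alice less. Compare III with I: -6 < 0, 0 < 6.
So I strictly dominates III for Bob; III is strictly dominated.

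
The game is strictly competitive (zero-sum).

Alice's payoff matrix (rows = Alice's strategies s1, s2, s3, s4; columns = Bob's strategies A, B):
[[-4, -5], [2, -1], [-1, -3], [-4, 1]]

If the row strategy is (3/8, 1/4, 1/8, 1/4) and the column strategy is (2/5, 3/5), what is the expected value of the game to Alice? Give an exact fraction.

-11/5

Against (2/5, 3/5), each row's expected payoff is s1: -23/5; s2: 1/5; s3: -11/5; s4: -1.
Taking the (3/8, 1/4, 1/8, 1/4)-weighted average: (3/8)·(-23/5) + (1/4)·(1/5) + (1/8)·(-11/5) + (1/4)·(-1) = -11/5.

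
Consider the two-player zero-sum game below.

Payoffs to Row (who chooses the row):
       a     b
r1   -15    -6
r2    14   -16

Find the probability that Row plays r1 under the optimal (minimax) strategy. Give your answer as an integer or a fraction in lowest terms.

Row minima are -15 and -16, so Row's maximin is -15; column maxima are 14 and -6, so Column's minimax is -6. These differ, so the equilibrium is in mixed strategies.
Let Row play r1 with probability p. Column is indifferent when −15p + 14(1−p) = −6p − 16(1−p), giving p = 10/13.

10/13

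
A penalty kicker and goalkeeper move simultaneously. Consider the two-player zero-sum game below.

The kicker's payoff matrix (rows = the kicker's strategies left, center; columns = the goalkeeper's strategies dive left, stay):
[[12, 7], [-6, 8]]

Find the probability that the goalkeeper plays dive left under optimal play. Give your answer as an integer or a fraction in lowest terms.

Row minima are 7 and -6, so the kicker's maximin is 7; column maxima are 12 and 8, so the goalkeeper's minimax is 8. These differ, so the equilibrium is in mixed strategies.
Let the goalkeeper play dive left with probability q. The kicker is indifferent when 12q + 7(1−q) = −6q + 8(1−q), giving q = 1/19.

1/19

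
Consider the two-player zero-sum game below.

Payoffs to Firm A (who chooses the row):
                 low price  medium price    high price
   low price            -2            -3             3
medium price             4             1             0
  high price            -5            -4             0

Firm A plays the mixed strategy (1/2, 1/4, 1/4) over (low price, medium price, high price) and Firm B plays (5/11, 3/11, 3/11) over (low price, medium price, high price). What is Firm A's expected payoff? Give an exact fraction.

-17/22

Against (5/11, 3/11, 3/11), each row's expected payoff is low price: -10/11; medium price: 23/11; high price: -37/11.
Taking the (1/2, 1/4, 1/4)-weighted average: (1/2)·(-10/11) + (1/4)·(23/11) + (1/4)·(-37/11) = -17/22.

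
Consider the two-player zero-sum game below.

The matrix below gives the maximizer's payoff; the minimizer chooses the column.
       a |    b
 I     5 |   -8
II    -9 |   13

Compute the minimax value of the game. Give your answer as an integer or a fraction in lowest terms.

Row minima are -8 and -9, so the maximizer's maximin is -8; column maxima are 5 and 13, so the minimizer's minimax is 5. These differ, so the equilibrium is in mixed strategies.
Let the maximizer play I with probability p. The minimizer is indifferent when 5p − 9(1−p) = −8p + 13(1−p), giving p = 22/35.
Let the minimizer play a with probability q. The maximizer is indifferent when 5q − 8(1−q) = −9q + 13(1−q), giving q = 3/5.
The value is 5·(3/5) + (-8)·(2/5) = -1/5.

-1/5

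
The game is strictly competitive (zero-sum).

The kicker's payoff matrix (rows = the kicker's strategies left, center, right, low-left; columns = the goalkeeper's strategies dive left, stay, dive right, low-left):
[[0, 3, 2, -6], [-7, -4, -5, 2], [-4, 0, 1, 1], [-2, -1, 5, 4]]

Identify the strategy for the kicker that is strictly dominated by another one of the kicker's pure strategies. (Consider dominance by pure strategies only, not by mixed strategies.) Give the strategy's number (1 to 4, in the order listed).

2

Compare center with low-left: -2 > -7, -1 > -4, 5 > -5, 4 > 2.
So low-left strictly dominates center for the kicker; center is strictly dominated.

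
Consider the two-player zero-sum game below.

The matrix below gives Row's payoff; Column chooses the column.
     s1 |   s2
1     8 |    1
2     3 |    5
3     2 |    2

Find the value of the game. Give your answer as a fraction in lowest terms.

Row 3 is strictly dominated by row 2, so Row never plays it.
The remaining 2×2 game on (1, 2) × (s1, s2) has no saddle point. Let Row play 1 with probability p; indifference gives 8p + 3(1−p) = p + 5(1−p), so p = 2/9.
Similarly Column's optimal q on s1 is 4/9, and the value is 8·(4/9) + (1)·(5/9) = 37/9.

37/9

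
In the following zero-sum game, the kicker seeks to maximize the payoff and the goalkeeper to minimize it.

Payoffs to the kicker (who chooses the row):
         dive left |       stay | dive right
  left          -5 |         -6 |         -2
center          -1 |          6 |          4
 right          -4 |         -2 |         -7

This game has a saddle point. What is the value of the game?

Row minima: -6, -1, -7 → the kicker's maximin is -1.
Column maxima: -1, 6, 4 → the goalkeeper's minimax is -1.
They coincide at (center, dive left), so the value is -1.

-1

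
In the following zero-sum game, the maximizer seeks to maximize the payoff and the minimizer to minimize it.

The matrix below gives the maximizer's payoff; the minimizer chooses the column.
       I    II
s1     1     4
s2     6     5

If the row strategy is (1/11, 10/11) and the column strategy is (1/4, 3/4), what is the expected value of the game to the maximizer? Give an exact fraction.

Against (1/4, 3/4), each row's expected payoff is s1: 13/4; s2: 21/4.
Taking the (1/11, 10/11)-weighted average: (1/11)·(13/4) + (10/11)·(21/4) = 223/44.

223/44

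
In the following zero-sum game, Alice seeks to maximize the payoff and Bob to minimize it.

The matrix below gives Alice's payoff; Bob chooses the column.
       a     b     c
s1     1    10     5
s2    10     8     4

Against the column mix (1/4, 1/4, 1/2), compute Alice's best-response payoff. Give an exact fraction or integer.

s1: (1)·(1/4) + (10)·(1/4) + (5)·(1/2) = 21/4.
s2: (10)·(1/4) + (8)·(1/4) + (4)·(1/2) = 13/2.
The best pure response is s2 with expected payoff 13/2.

13/2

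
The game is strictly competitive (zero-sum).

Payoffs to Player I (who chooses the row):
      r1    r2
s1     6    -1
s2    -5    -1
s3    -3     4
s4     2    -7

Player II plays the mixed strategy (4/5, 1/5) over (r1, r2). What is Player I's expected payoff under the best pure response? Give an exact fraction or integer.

s1: (6)·(4/5) + (-1)·(1/5) = 23/5.
s2: (-5)·(4/5) + (-1)·(1/5) = -21/5.
s3: (-3)·(4/5) + (4)·(1/5) = -8/5.
s4: (2)·(4/5) + (-7)·(1/5) = 1/5.
The best pure response is s1 with expected payoff 23/5.

23/5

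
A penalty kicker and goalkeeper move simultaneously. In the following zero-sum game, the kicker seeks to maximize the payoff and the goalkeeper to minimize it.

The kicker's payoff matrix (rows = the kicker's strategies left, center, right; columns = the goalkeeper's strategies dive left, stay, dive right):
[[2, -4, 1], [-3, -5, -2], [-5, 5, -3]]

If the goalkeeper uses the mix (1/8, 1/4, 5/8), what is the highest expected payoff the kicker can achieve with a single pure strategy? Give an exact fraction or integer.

-1/8

left: (2)·(1/8) + (-4)·(1/4) + (1)·(5/8) = -1/8.
center: (-3)·(1/8) + (-5)·(1/4) + (-2)·(5/8) = -23/8.
right: (-5)·(1/8) + (5)·(1/4) + (-3)·(5/8) = -5/4.
The best pure response is left with expected payoff -1/8.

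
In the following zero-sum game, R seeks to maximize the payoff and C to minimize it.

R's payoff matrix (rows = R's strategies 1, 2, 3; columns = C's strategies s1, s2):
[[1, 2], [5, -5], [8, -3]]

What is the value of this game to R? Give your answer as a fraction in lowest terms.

Row 2 is strictly dominated by row 3, so R never plays it.
The remaining 2×2 game on (1, 3) × (s1, s2) has no saddle point. Let R play 1 with probability p; indifference gives p + 8(1−p) = 2p − 3(1−p), so p = 11/12.
Similarly C's optimal q on s1 is 5/12, and the value is 1·(5/12) + (2)·(7/12) = 19/12.

19/12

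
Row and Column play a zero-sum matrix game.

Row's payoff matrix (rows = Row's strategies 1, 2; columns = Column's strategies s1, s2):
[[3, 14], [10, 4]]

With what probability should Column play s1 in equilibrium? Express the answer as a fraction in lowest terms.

10/17

Row minima are 3 and 4, so Row's maximin is 4; column maxima are 10 and 14, so Column's minimax is 10. These differ, so the equilibrium is in mixed strategies.
Let Column play s1 with probability q. Row is indifferent when 3q + 14(1−q) = 10q + 4(1−q), giving q = 10/17.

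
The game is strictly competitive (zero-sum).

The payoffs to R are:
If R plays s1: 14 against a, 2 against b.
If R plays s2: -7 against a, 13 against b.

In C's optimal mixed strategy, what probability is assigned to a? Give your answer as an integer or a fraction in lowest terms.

Row minima are 2 and -7, so R's maximin is 2; column maxima are 14 and 13, so C's minimax is 13. These differ, so the equilibrium is in mixed strategies.
Let C play a with probability q. R is indifferent when 14q + 2(1−q) = −7q + 13(1−q), giving q = 11/32.

11/32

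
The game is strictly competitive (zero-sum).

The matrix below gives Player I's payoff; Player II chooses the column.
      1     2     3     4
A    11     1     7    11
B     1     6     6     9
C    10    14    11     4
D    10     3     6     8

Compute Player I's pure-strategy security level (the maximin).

4

The worst-case payoff for each row is A: 1, B: 1, C: 4, D: 3.
The best of these is 4.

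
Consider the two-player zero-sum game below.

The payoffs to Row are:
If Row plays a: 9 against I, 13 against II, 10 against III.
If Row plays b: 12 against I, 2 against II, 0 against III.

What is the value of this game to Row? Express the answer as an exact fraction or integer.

Column II is strictly dominated by III for Column (it gives Row more in every row).
The remaining 2×2 game on (a, b) × (I, III) has no saddle point. Let Row play a with probability p; indifference gives 9p + 12(1−p) = 10p, so p = 12/13.
Similarly Column's optimal q on I is 10/13, and the value is 9·(10/13) + (10)·(3/13) = 120/13.

120/13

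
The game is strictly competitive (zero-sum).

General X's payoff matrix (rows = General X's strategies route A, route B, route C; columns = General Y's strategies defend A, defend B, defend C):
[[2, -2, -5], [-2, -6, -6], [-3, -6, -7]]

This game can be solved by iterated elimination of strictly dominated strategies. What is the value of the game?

-5

Column defend A is strictly dominated by defend B for General Y (-2<2, -6<-2, -6<-3); eliminate defend A.
Row route B is strictly dominated by row route A (-2>-6, -5>-6); eliminate route B.
Row route C is strictly dominated by row route A (-2>-6, -5>-7); eliminate route C.
Column defend B is strictly dominated by defend C for General Y (-5<-2); eliminate defend B.
Only (route A, defend C) remains, with payoff -5.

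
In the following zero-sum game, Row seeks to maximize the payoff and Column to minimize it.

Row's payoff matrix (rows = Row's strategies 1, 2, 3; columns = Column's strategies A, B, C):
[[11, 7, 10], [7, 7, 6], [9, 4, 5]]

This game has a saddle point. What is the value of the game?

Row minima: 7, 6, 4 → Row's maximin is 7.
Column maxima: 11, 7, 10 → Column's minimax is 7.
They coincide at (1, B), so the value is 7.

7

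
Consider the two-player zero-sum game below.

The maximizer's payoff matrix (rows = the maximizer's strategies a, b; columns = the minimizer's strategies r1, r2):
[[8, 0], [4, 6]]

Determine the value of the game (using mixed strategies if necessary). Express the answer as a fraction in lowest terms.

Row minima are 0 and 4, so the maximizer's maximin is 4; column maxima are 8 and 6, so the minimizer's minimax is 6. These differ, so the equilibrium is in mixed strategies.
Let the maximizer play a with probability p. The minimizer is indifferent when 8p + 4(1−p) = 6(1−p), giving p = 1/5.
Let the minimizer play r1 with probability q. The maximizer is indifferent when 8q = 4q + 6(1−q), giving q = 3/5.
The value is 8·(3/5) + (0)·(2/5) = 24/5.

24/5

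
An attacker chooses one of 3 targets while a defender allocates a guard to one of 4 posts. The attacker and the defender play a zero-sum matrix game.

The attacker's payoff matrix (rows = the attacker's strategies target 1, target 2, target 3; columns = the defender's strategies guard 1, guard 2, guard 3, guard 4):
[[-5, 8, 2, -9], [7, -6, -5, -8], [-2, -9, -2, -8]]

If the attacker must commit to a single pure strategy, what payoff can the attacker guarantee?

-8

The worst-case payoff for each row is target 1: -9, target 2: -8, target 3: -9.
The best of these is -8.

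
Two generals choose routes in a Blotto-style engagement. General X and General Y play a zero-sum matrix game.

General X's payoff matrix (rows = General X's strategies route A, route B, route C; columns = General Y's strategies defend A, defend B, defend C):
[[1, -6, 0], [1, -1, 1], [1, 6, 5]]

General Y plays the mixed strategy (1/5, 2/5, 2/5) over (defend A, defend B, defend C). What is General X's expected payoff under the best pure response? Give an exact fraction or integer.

route A: (1)·(1/5) + (-6)·(2/5) + (0)·(2/5) = -11/5.
route B: (1)·(1/5) + (-1)·(2/5) + (1)·(2/5) = 1/5.
route C: (1)·(1/5) + (6)·(2/5) + (5)·(2/5) = 23/5.
The best pure response is route C with expected payoff 23/5.

23/5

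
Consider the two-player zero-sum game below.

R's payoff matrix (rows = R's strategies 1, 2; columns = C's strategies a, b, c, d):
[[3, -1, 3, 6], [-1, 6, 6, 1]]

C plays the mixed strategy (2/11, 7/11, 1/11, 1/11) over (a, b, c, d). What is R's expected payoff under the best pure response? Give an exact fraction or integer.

1: (3)·(2/11) + (-1)·(7/11) + (3)·(1/11) + (6)·(1/11) = 8/11.
2: (-1)·(2/11) + (6)·(7/11) + (6)·(1/11) + (1)·(1/11) = 47/11.
The best pure response is 2 with expected payoff 47/11.

47/11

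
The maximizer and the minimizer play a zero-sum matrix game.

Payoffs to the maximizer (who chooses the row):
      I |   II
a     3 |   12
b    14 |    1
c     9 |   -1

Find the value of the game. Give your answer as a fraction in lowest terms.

15/2

Row c is strictly dominated by row b, so the maximizer never plays it.
The remaining 2×2 game on (a, b) × (I, II) has no saddle point. Let the maximizer play a with probability p; indifference gives 3p + 14(1−p) = 12p + (1−p), so p = 13/22.
Similarly the minimizer's optimal q on I is 1/2, and the value is 3·(1/2) + (12)·(1/2) = 15/2.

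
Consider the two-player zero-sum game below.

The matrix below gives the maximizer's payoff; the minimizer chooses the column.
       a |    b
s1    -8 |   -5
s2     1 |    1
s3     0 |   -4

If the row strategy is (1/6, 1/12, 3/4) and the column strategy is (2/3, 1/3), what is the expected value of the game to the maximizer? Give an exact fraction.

Against (2/3, 1/3), each row's expected payoff is s1: -7; s2: 1; s3: -4/3.
Taking the (1/6, 1/12, 3/4)-weighted average: (1/6)·(-7) + (1/12)·(1) + (3/4)·(-4/3) = -25/12.

-25/12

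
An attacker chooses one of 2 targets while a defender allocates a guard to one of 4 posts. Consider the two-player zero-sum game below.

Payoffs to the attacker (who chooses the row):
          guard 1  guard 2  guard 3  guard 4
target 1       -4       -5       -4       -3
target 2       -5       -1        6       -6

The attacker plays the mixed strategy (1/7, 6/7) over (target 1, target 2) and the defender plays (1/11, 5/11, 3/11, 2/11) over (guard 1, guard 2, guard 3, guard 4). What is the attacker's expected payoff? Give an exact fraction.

Against (1/11, 5/11, 3/11, 2/11), each row's expected payoff is target 1: -47/11; target 2: -4/11.
Taking the (1/7, 6/7)-weighted average: (1/7)·(-47/11) + (6/7)·(-4/11) = -71/77.

-71/77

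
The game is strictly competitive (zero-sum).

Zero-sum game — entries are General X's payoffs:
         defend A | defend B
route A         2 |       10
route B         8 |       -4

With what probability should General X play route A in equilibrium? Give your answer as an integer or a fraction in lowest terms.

3/5

Row minima are 2 and -4, so General X's maximin is 2; column maxima are 8 and 10, so General Y's minimax is 8. These differ, so the equilibrium is in mixed strategies.
Let General X play route A with probability p. General Y is indifferent when 2p + 8(1−p) = 10p − 4(1−p), giving p = 3/5.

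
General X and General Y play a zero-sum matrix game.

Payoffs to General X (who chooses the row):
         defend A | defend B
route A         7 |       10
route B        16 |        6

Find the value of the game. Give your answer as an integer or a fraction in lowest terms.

118/13

Row minima are 7 and 6, so General X's maximin is 7; column maxima are 16 and 10, so General Y's minimax is 10. These differ, so the equilibrium is in mixed strategies.
Let General X play route A with probability p. General Y is indifferent when 7p + 16(1−p) = 10p + 6(1−p), giving p = 10/13.
Let General Y play defend A with probability q. General X is indifferent when 7q + 10(1−q) = 16q + 6(1−q), giving q = 4/13.
The value is 7·(4/13) + (10)·(9/13) = 118/13.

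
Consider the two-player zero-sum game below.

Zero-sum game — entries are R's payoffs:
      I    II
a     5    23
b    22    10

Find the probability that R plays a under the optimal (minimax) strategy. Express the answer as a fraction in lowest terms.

Row minima are 5 and 10, so R's maximin is 10; column maxima are 22 and 23, so C's minimax is 22. These differ, so the equilibrium is in mixed strategies.
Let R play a with probability p. C is indifferent when 5p + 22(1−p) = 23p + 10(1−p), giving p = 2/5.

2/5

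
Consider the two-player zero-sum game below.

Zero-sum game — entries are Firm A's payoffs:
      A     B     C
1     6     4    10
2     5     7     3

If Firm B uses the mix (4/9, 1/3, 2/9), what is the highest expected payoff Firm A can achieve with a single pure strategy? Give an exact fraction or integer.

56/9

1: (6)·(4/9) + (4)·(1/3) + (10)·(2/9) = 56/9.
2: (5)·(4/9) + (7)·(1/3) + (3)·(2/9) = 47/9.
The best pure response is 1 with expected payoff 56/9.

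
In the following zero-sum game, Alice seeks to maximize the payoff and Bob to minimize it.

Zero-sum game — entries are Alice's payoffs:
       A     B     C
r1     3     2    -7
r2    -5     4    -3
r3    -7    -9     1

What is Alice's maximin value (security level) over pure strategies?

-5

The worst-case payoff for each row is r1: -7, r2: -5, r3: -9.
The best of these is -5.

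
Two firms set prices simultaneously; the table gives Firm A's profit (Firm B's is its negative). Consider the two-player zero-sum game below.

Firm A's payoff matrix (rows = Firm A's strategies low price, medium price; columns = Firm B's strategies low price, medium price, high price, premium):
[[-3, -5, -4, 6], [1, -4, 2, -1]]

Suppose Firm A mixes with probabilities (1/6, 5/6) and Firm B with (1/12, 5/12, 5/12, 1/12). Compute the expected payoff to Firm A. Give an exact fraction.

Against (1/12, 5/12, 5/12, 1/12), each row's expected payoff is low price: -7/2; medium price: -5/6.
Taking the (1/6, 5/6)-weighted average: (1/6)·(-7/2) + (5/6)·(-5/6) = -23/18.

-23/18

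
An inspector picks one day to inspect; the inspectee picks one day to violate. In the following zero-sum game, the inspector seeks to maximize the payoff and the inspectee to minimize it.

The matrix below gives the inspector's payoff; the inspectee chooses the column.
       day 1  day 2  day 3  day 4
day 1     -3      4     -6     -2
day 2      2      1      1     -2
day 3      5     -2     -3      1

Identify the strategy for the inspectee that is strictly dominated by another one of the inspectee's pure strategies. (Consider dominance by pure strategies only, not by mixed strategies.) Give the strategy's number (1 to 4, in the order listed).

1

The inspectee prefers columns that give the inspector less. Compare day 1 with day 3: -6 < -3, 1 < 2, -3 < 5.
So day 3 strictly dominates day 1 for the inspectee; day 1 is strictly dominated.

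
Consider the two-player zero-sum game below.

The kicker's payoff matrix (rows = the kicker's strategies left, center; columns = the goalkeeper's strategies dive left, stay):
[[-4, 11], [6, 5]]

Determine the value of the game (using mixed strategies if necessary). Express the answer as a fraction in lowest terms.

Row minima are -4 and 5, so the kicker's maximin is 5; column maxima are 6 and 11, so the goalkeeper's minimax is 6. These differ, so the equilibrium is in mixed strategies.
Let the kicker play left with probability p. The goalkeeper is indifferent when −4p + 6(1−p) = 11p + 5(1−p), giving p = 1/16.
Let the goalkeeper play dive left with probability q. The kicker is indifferent when −4q + 11(1−q) = 6q + 5(1−q), giving q = 3/8.
The value is -4·(3/8) + (11)·(5/8) = 43/8.

43/8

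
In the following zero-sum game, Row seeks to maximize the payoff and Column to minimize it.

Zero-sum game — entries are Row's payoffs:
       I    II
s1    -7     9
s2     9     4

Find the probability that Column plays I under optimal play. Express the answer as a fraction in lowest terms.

5/21

Row minima are -7 and 4, so Row's maximin is 4; column maxima are 9 and 9, so Column's minimax is 9. These differ, so the equilibrium is in mixed strategies.
Let Column play I with probability q. Row is indifferent when −7q + 9(1−q) = 9q + 4(1−q), giving q = 5/21.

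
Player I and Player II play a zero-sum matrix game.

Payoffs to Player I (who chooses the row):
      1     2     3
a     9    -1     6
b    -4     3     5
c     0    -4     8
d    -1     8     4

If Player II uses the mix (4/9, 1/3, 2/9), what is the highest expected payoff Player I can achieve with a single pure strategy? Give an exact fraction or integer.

a: (9)·(4/9) + (-1)·(1/3) + (6)·(2/9) = 5.
b: (-4)·(4/9) + (3)·(1/3) + (5)·(2/9) = 1/3.
c: (0)·(4/9) + (-4)·(1/3) + (8)·(2/9) = 4/9.
d: (-1)·(4/9) + (8)·(1/3) + (4)·(2/9) = 28/9.
The best pure response is a with expected payoff 5.

5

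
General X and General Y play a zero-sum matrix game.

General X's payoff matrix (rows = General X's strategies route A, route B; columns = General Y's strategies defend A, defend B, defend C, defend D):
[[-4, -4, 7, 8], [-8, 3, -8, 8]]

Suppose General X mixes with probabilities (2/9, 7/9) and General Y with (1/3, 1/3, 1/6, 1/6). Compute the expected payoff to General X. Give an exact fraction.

-4/3

Against (1/3, 1/3, 1/6, 1/6), each row's expected payoff is route A: -1/6; route B: -5/3.
Taking the (2/9, 7/9)-weighted average: (2/9)·(-1/6) + (7/9)·(-5/3) = -4/3.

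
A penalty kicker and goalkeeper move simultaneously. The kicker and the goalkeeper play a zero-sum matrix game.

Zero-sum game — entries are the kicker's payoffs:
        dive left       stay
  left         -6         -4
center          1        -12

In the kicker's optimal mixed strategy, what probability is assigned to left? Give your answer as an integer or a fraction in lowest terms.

Row minima are -6 and -12, so the kicker's maximin is -6; column maxima are 1 and -4, so the goalkeeper's minimax is -4. These differ, so the equilibrium is in mixed strategies.
Let the kicker play left with probability p. The goalkeeper is indifferent when −6p + (1−p) = −4p − 12(1−p), giving p = 13/15.

13/15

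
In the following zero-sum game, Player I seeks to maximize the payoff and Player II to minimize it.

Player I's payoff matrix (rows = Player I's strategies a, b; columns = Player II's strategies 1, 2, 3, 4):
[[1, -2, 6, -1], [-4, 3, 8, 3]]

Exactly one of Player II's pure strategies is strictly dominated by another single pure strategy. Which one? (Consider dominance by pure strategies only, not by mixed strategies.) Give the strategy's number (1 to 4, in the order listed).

Player II prefers columns that give Player I less. Compare 3 with 1: 1 < 6, -4 < 8.
So 1 strictly dominates 3 for Player II; 3 is strictly dominated.

3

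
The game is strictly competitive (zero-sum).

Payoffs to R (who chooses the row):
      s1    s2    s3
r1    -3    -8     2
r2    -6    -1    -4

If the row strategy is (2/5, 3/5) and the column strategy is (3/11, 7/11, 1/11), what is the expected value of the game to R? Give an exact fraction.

-213/55

Against (3/11, 7/11, 1/11), each row's expected payoff is r1: -63/11; r2: -29/11.
Taking the (2/5, 3/5)-weighted average: (2/5)·(-63/11) + (3/5)·(-29/11) = -213/55.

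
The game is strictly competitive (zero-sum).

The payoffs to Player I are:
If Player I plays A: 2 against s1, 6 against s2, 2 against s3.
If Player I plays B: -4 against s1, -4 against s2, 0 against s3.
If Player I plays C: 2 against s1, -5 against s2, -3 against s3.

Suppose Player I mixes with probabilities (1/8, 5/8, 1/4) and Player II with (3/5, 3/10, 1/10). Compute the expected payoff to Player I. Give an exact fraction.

Against (3/5, 3/10, 1/10), each row's expected payoff is A: 16/5; B: -18/5; C: -3/5.
Taking the (1/8, 5/8, 1/4)-weighted average: (1/8)·(16/5) + (5/8)·(-18/5) + (1/4)·(-3/5) = -2.

-2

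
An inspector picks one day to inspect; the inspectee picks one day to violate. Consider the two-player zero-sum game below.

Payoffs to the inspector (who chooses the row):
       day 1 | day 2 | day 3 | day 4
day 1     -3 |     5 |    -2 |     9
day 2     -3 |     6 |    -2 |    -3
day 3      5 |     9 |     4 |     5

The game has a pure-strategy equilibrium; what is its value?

4

Row minima: -3, -3, 4 → the inspector's maximin is 4.
Column maxima: 5, 9, 4, 9 → the inspectee's minimax is 4.
They coincide at (day 3, day 3), so the value is 4.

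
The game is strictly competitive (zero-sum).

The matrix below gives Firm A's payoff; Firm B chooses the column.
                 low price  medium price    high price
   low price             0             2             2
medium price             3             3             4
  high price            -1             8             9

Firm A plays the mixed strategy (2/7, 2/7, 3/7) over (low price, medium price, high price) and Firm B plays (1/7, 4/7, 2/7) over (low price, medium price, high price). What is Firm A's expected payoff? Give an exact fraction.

31/7

Against (1/7, 4/7, 2/7), each row's expected payoff is low price: 12/7; medium price: 23/7; high price: 7.
Taking the (2/7, 2/7, 3/7)-weighted average: (2/7)·(12/7) + (2/7)·(23/7) + (3/7)·(7) = 31/7.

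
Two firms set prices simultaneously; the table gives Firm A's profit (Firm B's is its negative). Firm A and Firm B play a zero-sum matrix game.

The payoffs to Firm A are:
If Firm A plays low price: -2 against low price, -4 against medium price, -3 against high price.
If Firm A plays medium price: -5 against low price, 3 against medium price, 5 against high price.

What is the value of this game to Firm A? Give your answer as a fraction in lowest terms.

Column high price is strictly dominated by medium price for Firm B (it gives Firm A more in every row).
The remaining 2×2 game on (low price, medium price) × (low price, medium price) has no saddle point. Let Firm A play low price with probability p; indifference gives −2p − 5(1−p) = −4p + 3(1−p), so p = 4/5.
Similarly Firm B's optimal q on low price is 7/10, and the value is -2·(7/10) + (-4)·(3/10) = -13/5.

-13/5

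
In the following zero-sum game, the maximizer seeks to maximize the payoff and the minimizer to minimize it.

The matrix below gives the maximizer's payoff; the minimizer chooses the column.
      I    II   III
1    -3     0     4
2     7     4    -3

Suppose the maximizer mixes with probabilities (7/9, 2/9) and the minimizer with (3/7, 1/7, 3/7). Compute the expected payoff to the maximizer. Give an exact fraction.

53/63

Against (3/7, 1/7, 3/7), each row's expected payoff is 1: 3/7; 2: 16/7.
Taking the (7/9, 2/9)-weighted average: (7/9)·(3/7) + (2/9)·(16/7) = 53/63.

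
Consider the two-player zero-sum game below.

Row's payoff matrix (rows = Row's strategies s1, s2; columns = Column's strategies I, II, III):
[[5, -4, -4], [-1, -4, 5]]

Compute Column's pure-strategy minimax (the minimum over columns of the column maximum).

-4

The worst case (largest entry) in each column is I: 5, II: -4, III: 5.
The best (smallest) of these is -4.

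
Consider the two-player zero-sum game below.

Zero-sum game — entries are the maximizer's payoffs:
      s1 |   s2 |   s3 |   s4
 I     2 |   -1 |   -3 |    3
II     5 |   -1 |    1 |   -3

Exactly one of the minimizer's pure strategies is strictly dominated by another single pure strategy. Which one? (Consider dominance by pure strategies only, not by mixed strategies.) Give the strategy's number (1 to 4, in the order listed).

The minimizer prefers columns that give the maximizer less. Compare s1 with s2: -1 < 2, -1 < 5.
So s2 strictly dominates s1 for the minimizer; s1 is strictly dominated.

1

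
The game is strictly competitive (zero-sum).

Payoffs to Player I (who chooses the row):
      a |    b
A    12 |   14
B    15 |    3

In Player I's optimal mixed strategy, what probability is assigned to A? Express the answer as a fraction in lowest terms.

Row minima are 12 and 3, so Player I's maximin is 12; column maxima are 15 and 14, so Player II's minimax is 14. These differ, so the equilibrium is in mixed strategies.
Let Player I play A with probability p. Player II is indifferent when 12p + 15(1−p) = 14p + 3(1−p), giving p = 6/7.

6/7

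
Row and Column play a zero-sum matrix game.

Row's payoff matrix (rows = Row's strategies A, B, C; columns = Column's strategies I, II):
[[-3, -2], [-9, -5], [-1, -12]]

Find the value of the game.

-17/6

Row B is strictly dominated by row A, so Row never plays it.
The remaining 2×2 game on (A, C) × (I, II) has no saddle point. Let Row play A with probability p; indifference gives −3p − (1−p) = −2p − 12(1−p), so p = 11/12.
Similarly Column's optimal q on I is 5/6, and the value is -3·(5/6) + (-2)·(1/6) = -17/6.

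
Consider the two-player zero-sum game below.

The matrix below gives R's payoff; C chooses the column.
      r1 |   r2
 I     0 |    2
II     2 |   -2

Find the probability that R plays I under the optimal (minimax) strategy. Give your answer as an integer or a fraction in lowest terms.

2/3

Row minima are 0 and -2, so R's maximin is 0; column maxima are 2 and 2, so C's minimax is 2. These differ, so the equilibrium is in mixed strategies.
Let R play I with probability p. C is indifferent when 2(1−p) = 2p − 2(1−p), giving p = 2/3.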